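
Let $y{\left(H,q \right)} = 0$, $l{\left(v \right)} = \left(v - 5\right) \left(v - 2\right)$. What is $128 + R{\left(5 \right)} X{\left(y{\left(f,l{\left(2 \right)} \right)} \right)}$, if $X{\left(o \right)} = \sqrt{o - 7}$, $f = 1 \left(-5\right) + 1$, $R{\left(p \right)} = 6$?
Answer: $128 + 6 i \sqrt{7} \approx 128.0 + 15.875 i$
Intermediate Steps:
$f = -4$ ($f = -5 + 1 = -4$)
$l{\left(v \right)} = \left(-5 + v\right) \left(-2 + v\right)$
$X{\left(o \right)} = \sqrt{-7 + o}$
$128 + R{\left(5 \right)} X{\left(y{\left(f,l{\left(2 \right)} \right)} \right)} = 128 + 6 \sqrt{-7 + 0} = 128 + 6 \sqrt{-7} = 128 + 6 i \sqrt{7}$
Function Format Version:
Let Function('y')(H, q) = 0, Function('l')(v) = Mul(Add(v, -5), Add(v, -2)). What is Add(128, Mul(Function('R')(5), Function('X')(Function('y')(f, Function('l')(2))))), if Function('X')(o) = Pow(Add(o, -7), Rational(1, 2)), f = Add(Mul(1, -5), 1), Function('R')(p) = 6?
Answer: Add(128, Mul(6, I, Pow(7, Rational(1, 2)))) ≈ Add(128.00, Mul(15.875, I))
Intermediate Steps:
f = -4 (f = Add(-5, 1) = -4)
Function('l')(v) = Mul(Add(-5, v), Add(-2, v))
Function('X')(o) = Pow(Add(-7, o), Rational(1, 2))
Add(128, Mul(Function('R')(5), Function('X')(Function('y')(f, Function('l')(2))))) = Add(128, Mul(6, Pow(Add(-7, 0), Rational(1, 2)))) = Add(128, Mul(6, Pow(-7, Rational(1, 2)))) = Add(128, Mul(6, Mul(I, Pow(7, Rational(1, 2))))) = Add(128, Mul(6, I, Pow(7, Rational(1, 2))))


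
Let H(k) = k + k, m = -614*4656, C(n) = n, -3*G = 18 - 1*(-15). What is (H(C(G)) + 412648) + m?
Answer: -2446158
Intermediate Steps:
G = -11 (G = -(18 - 1*(-15))/3 = -(18 + 15)/3 = -1/3*33 = -11)
m = -2858784
H(k) = 2*k
(H(C(G)) + 412648) + m = (2*(-11) + 412648) - 2858784 = (-22 + 412648) - 2858784 = 412626 - 2858784 = -2446158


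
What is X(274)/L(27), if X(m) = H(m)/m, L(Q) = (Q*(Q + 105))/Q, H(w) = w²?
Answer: 137/66 ≈ 2.0758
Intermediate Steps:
L(Q) = 105 + Q (L(Q) = (Q*(105 + Q))/Q = 105 + Q)
X(m) = m (X(m) = m²/m = m)
X(274)/L(27) = 274/(105 + 27) = 274/132 = 274*(1/132) = 137/66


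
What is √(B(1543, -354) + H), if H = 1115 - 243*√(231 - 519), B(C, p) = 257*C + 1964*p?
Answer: √(-297590 - 2916*I*√2) ≈ 3.78 - 545.53*I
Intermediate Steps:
H = 1115 - 2916*I*√2 ≈ 1115.0 - 4123.8*I
√(B(1543, -354) + H) = √((257*1543 + 1964*(-354)) + (1115 - 2916*I*√2)) = √((396551 - 695256) + (1115 - 2916*I*√2)) = √(-298705 + (1115 - 2916*I*√2)) = √(-297590 - 2916*I*√2)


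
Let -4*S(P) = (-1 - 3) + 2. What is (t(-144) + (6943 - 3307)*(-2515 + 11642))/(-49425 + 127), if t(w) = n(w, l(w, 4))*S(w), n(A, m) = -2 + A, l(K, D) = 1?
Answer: -33185699/49298 ≈ -673.17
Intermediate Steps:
S(P) = ½ (S(P) = -((-1 - 3) + 2)/4 = -(-4 + 2)/4 = -¼*(-2) = ½)
t(w) = -1 + w/2 (t(w) = (-2 + w)*(½) = -1 + w/2)
(t(-144) + (6943 - 3307)*(-2515 + 11642))/(-49425 + 127) = ((-1 + (½)*(-144)) + (6943 - 3307)*(-2515 + 11642))/(-49425 + 127) = ((-1 - 72) + 3636*9127)/(-49298) = (-73 + 33185772)*(-1/49298) = 33185699*(-1/49298) = -33185699/49298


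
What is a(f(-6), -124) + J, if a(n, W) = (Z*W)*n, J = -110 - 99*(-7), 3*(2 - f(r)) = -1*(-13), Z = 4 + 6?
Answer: 10429/3 ≈ 3476.3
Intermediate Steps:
Z = 10
f(r) = -7/3 (f(r) = 2 - (-1)*(-13)/3 = 2 - 1/3*13 = 2 - 13/3 = -7/3)
J = 583 (J = -110 + 693 = 583)
a(n, W) = 10*W*n (a(n, W) = (10*W)*n = 10*W*n)
a(f(-6), -124) + J = 10*(-124)*(-7/3) + 583 = 8680/3 + 583 = 10429/3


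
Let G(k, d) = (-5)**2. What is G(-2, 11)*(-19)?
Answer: -475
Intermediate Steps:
G(k, d) = 25
G(-2, 11)*(-19) = 25*(-19) = -475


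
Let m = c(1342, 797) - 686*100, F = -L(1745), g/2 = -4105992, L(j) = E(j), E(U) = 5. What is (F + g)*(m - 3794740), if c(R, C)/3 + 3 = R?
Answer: 31692718023447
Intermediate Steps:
L(j) = 5
c(R, C) = -9 + 3*R
g = -8211984 (g = 2*(-4105992) = -8211984)
F = -5 (F = -1*5 = -5)
m = -64583 (m = (-9 + 3*1342) - 686*100 = (-9 + 4026) - 1*68600 = 4017 - 68600 = -64583)
(F + g)*(m - 3794740) = (-5 - 8211984)*(-64583 - 3794740) = -8211989*(-3859323) = 31692718023447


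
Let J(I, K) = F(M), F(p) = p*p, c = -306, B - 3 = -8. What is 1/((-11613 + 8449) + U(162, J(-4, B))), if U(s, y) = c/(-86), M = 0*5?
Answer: -43/135899 ≈ -0.00031641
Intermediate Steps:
B = -5 (B = 3 - 8 = -5)
M = 0
F(p) = p**2
J(I, K) = 0 (J(I, K) = 0**2 = 0)
U(s, y) = 153/43 (U(s, y) = -306/(-86) = -306*(-1/86) = 153/43)
1/((-11613 + 8449) + U(162, J(-4, B))) = 1/((-11613 + 8449) + 153/43) = 1/(-3164 + 153/43) = 1/(-135899/43) = -43/135899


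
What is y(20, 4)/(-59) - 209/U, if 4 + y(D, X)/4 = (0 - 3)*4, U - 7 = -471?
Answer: 42027/27376 ≈ 1.5352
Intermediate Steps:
U = -464 (U = 7 - 471 = -464)
y(D, X) = -64 (y(D, X) = -16 + 4*((0 - 3)*4) = -16 + 4*(-3*4) = -16 + 4*(-12) = -16 - 48 = -64)
y(20, 4)/(-59) - 209/U = -64/(-59) - 209/(-464) = -64*(-1/59) - 209*(-1/464) = 64/59 + 209/464 = 42027/27376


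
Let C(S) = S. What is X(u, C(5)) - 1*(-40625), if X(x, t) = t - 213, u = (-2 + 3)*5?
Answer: 40417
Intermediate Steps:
u = 5 (u = 1*5 = 5)
X(x, t) = -213 + t
X(u, C(5)) - 1*(-40625) = (-213 + 5) - 1*(-40625) = -208 + 40625 = 40417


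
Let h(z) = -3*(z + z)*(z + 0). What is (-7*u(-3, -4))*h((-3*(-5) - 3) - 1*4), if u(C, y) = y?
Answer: -10752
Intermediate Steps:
h(z) = -6*z**2 (h(z) = -3*2*z*z = -6*z**2)
(-7*u(-3, -4))*h((-3*(-5) - 3) - 1*4) = (-7*(-4))*(-6*((-3*(-5) - 3) - 1*4)**2) = 28*(-6*((15 - 3) - 4)**2) = 28*(-6*(12 - 4)**2) = 28*(-6*8**2) = 28*(-6*64) = 28*(-384) = -10752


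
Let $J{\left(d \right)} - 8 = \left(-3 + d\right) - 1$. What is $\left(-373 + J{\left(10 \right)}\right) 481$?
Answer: $-172679$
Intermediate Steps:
$J{\left(d \right)} = 4 + d$ ($J{\left(d \right)} = 8 + \left(\left(-3 + d\right) - 1\right) = 8 + \left(-4 + d\right) = 4 + d$)
$\left(-373 + J{\left(10 \right)}\right) 481 = \left(-373 + \left(4 + 10\right)\right) 481 = \left(-373 + 14\right) 481 = \left(-359\right) 481 = -172679$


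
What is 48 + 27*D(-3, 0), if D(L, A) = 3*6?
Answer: 534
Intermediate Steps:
D(L, A) = 18
48 + 27*D(-3, 0) = 48 + 27*18 = 48 + 486 = 534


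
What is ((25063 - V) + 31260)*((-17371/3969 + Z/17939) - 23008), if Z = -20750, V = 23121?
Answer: -54403504554734894/71199891 ≈ -7.6410e+8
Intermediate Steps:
((25063 - V) + 31260)*((-17371/3969 + Z/17939) - 23008) = ((25063 - 1*23121) + 31260)*((-17371/3969 - 20750/17939) - 23008) = ((25063 - 23121) + 31260)*((-17371*1/3969 - 20750*1/17939) - 23008) = (1942 + 31260)*((-17371/3969 - 20750/17939) - 23008) = 33202*(-393975119/71199891 - 23008) = 33202*(-1638561067247/71199891) = -54403504554734894/71199891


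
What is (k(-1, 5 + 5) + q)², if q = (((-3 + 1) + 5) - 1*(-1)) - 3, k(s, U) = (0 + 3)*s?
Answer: 4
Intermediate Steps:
k(s, U) = 3*s
q = 1 (q = ((-2 + 5) + 1) - 3 = (3 + 1) - 3 = 4 - 3 = 1)
(k(-1, 5 + 5) + q)² = (3*(-1) + 1)² = (-3 + 1)² = (-2)² = 4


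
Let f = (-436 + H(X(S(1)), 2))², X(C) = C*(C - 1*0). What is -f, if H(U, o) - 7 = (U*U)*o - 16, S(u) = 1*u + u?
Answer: -170569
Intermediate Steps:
S(u) = 2*u (S(u) = u + u = 2*u)
X(C) = C² (X(C) = C*(C + 0) = C*C = C²)
H(U, o) = -9 + o*U² (H(U, o) = 7 + ((U*U)*o - 16) = 7 + (U²*o - 16) = 7 + (o*U² - 16) = 7 + (-16 + o*U²) = -9 + o*U²)
f = 170569 (f = (-436 + (-9 + 2*((2*1)²)²))² = (-436 + (-9 + 2*(2²)²))² = (-436 + (-9 + 2*4²))² = (-436 + (-9 + 2*16))² = (-436 + (-9 + 32))² = (-436 + 23)² = (-413)² = 170569)
-f = -1*170569 = -170569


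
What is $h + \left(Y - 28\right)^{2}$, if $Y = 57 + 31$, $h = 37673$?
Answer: $41273$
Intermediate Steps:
$Y = 88$
$h + \left(Y - 28\right)^{2} = 37673 + \left(88 - 28\right)^{2} = 37673 + 60^{2} = 37673 + 3600 = 41273$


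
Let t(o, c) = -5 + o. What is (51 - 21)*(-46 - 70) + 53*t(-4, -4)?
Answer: -3957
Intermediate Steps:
(51 - 21)*(-46 - 70) + 53*t(-4, -4) = (51 - 21)*(-46 - 70) + 53*(-5 - 4) = 30*(-116) + 53*(-9) = -3480 - 477 = -3957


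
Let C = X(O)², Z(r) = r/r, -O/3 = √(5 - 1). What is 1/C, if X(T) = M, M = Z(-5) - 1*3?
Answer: ¼ ≈ 0.25000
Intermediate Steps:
O = -6 (O = -3*√(5 - 1) = -3*√4 = -3*2 = -6)
Z(r) = 1
M = -2 (M = 1 - 1*3 = 1 - 3 = -2)
X(T) = -2
C = 4 (C = (-2)² = 4)
1/C = 1/4 = ¼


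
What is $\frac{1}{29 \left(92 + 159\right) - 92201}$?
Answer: $- \frac{1}{84922} \approx -1.1776 \cdot 10^{-5}$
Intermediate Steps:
$\frac{1}{29 \left(92 + 159\right) - 92201} = \frac{1}{29 \cdot 251 - 92201} = \frac{1}{7279 - 92201} = \frac{1}{-84922} = - \frac{1}{84922}$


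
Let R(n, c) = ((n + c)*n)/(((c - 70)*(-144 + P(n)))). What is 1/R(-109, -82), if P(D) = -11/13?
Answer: 286216/270647 ≈ 1.0575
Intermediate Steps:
P(D) = -11/13 (P(D) = -11*1/13 = -11/13)
R(n, c) = n*(c + n)/(131810/13 - 1883*c/13) (R(n, c) = ((n + c)*n)/(((c - 70)*(-144 - 11/13))) = ((c + n)*n)/(((-70 + c)*(-1883/13))) = (n*(c + n))/(131810/13 - 1883*c/13) = n*(c + n)/(131810/13 - 1883*c/13))
1/R(-109, -82) = 1/((13/1883)*(-109)*(-82 - 109)/(70 - 1*(-82))) = 1/((13/1883)*(-109)*(-191)/(70 + 82)) = 1/((13/1883)*(-109)*(-191)/152) = 1/((13/1883)*(-109)*(1/152)*(-191)) = 1/(270647/286216) = 286216/270647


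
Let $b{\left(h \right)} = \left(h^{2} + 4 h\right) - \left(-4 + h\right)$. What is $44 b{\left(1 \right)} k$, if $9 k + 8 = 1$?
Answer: $- \frac{2464}{9} \approx -273.78$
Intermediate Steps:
$k = - \frac{7}{9}$ ($k = - \frac{8}{9} + \frac{1}{9} \cdot 1 = - \frac{8}{9} + \frac{1}{9} = - \frac{7}{9} \approx -0.77778$)
$b{\left(h \right)} = 4 + h^{2} + 3 h$
$44 b{\left(1 \right)} k = 44 \left(4 + 1^{2} + 3 \cdot 1\right) \left(- \frac{7}{9}\right) = 44 \left(4 + 1 + 3\right) \left(- \frac{7}{9}\right) = 44 \cdot 8 \left(- \frac{7}{9}\right) = 352 \left(- \frac{7}{9}\right) = - \frac{2464}{9}$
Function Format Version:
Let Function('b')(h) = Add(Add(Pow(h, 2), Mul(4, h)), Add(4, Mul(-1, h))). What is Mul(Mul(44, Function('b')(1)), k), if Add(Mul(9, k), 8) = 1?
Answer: Rational(-2464, 9) ≈ -273.78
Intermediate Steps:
k = Rational(-7, 9) (k = Add(Rational(-8, 9), Mul(Rational(1, 9), 1)) = Add(Rational(-8, 9), Rational(1, 9)) = Rational(-7, 9) ≈ -0.77778)
Function('b')(h) = Add(4, Pow(h, 2), Mul(3, h))
Mul(Mul(44, Function('b')(1)), k) = Mul(Mul(44, Add(4, Pow(1, 2), Mul(3, 1))), Rational(-7, 9)) = Mul(Mul(44, Add(4, 1, 3)), Rational(-7, 9)) = Mul(Mul(44, 8), Rational(-7, 9)) = Mul(352, Rational(-7, 9)) = Rational(-2464, 9)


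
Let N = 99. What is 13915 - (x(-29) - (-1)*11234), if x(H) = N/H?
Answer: 77848/29 ≈ 2684.4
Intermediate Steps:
x(H) = 99/H
13915 - (x(-29) - (-1)*11234) = 13915 - (99/(-29) - (-1)*11234) = 13915 - (99*(-1/29) - 1*(-11234)) = 13915 - (-99/29 + 11234) = 13915 - 1*325687/29 = 13915 - 325687/29 = 77848/29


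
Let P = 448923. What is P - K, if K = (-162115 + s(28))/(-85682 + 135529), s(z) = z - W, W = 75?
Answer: 3196803849/7121 ≈ 4.4893e+5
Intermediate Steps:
s(z) = -75 + z (s(z) = z - 1*75 = z - 75 = -75 + z)
K = -23166/7121 (K = (-162115 + (-75 + 28))/(-85682 + 135529) = (-162115 - 47)/49847 = -162162*1/49847 = -23166/7121 ≈ -3.2532)
P - K = 448923 - 1*(-23166/7121) = 448923 + 23166/7121 = 3196803849/7121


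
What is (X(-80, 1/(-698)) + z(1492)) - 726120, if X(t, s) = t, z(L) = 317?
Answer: -725883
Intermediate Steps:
(X(-80, 1/(-698)) + z(1492)) - 726120 = (-80 + 317) - 726120 = 237 - 726120 = -725883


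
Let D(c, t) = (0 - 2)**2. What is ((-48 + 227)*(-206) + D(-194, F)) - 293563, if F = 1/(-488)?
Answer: -330433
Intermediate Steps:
F = -1/488 ≈ -0.0020492
D(c, t) = 4 (D(c, t) = (-2)**2 = 4)
((-48 + 227)*(-206) + D(-194, F)) - 293563 = ((-48 + 227)*(-206) + 4) - 293563 = (179*(-206) + 4) - 293563 = (-36874 + 4) - 293563 = -36870 - 293563 = -330433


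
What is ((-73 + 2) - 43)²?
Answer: 12996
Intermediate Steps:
((-73 + 2) - 43)² = (-71 - 43)² = (-114)² = 12996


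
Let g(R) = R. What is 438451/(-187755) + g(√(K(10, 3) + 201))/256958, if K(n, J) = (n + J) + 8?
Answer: -438451/187755 + √222/256958 ≈ -2.3352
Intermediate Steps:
K(n, J) = 8 + J + n (K(n, J) = (J + n) + 8 = 8 + J + n)
438451/(-187755) + g(√(K(10, 3) + 201))/256958 = 438451/(-187755) + √((8 + 3 + 10) + 201)/256958 = 438451*(-1/187755) + √(21 + 201)*(1/256958) = -438451/187755 + √222*(1/256958) = -438451/187755 + √222/256958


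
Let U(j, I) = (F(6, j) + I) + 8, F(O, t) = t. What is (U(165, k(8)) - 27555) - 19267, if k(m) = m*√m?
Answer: -46649 + 16*√2 ≈ -46626.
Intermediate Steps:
k(m) = m^(3/2)
U(j, I) = 8 + I + j (U(j, I) = (j + I) + 8 = (I + j) + 8 = 8 + I + j)
(U(165, k(8)) - 27555) - 19267 = ((8 + 8^(3/2) + 165) - 27555) - 19267 = ((8 + 16*√2 + 165) - 27555) - 19267 = ((173 + 16*√2) - 27555) - 19267 = (-27382 + 16*√2) - 19267 = -46649 + 16*√2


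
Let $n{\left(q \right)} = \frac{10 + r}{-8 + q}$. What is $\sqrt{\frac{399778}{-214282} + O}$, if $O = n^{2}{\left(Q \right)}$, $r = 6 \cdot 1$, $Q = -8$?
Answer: $\frac{2 i \sqrt{2484278367}}{107141} \approx 0.93041 i$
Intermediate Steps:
$r = 6$
$n{\left(q \right)} = \frac{16}{-8 + q}$ ($n{\left(q \right)} = \frac{10 + 6}{-8 + q} = \frac{16}{-8 + q}$)
$O = 1$ ($O = \left(\frac{16}{-8 - 8}\right)^{2} = \left(\frac{16}{-16}\right)^{2} = \left(16 \left(- \frac{1}{16}\right)\right)^{2} = \left(-1\right)^{2} = 1$)
$\sqrt{\frac{399778}{-214282} + O} = \sqrt{\frac{399778}{-214282} + 1} = \sqrt{399778 \left(- \frac{1}{214282}\right) + 1} = \sqrt{- \frac{199889}{107141} + 1} = \sqrt{- \frac{92748}{107141}} = \frac{2 i \sqrt{2484278367}}{107141}$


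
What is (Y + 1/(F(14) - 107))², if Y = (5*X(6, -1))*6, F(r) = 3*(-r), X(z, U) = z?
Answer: 719258761/22201 ≈ 32398.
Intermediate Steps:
F(r) = -3*r
Y = 180 (Y = (5*6)*6 = 30*6 = 180)
(Y + 1/(F(14) - 107))² = (180 + 1/(-3*14 - 107))² = (180 + 1/(-42 - 107))² = (180 + 1/(-149))² = (180 - 1/149)² = (26819/149)² = 719258761/22201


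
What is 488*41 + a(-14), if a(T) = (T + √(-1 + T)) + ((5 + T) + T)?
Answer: 19971 + I*√15 ≈ 19971.0 + 3.873*I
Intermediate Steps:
a(T) = 5 + √(-1 + T) + 3*T (a(T) = (T + √(-1 + T)) + (5 + 2*T) = 5 + √(-1 + T) + 3*T)
488*41 + a(-14) = 488*41 + (5 + √(-1 - 14) + 3*(-14)) = 20008 + (5 + √(-15) - 42) = 20008 + (5 + I*√15 - 42) = 20008 + (-37 + I*√15) = 19971 + I*√15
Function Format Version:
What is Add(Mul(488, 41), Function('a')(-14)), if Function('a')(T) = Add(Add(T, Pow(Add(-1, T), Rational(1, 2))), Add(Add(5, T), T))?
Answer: Add(19971, Mul(I, Pow(15, Rational(1, 2)))) ≈ Add(19971., Mul(3.8730, I))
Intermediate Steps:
Function('a')(T) = Add(5, Pow(Add(-1, T), Rational(1, 2)), Mul(3, T)) (Function('a')(T) = Add(Add(T, Pow(Add(-1, T), Rational(1, 2))), Add(5, Mul(2, T))) = Add(5, Pow(Add(-1, T), Rational(1, 2)), Mul(3, T)))
Add(Mul(488, 41), Function('a')(-14)) = Add(Mul(488, 41), Add(5, Pow(Add(-1, -14), Rational(1, 2)), Mul(3, -14))) = Add(20008, Add(5, Pow(-15, Rational(1, 2)), -42)) = Add(20008, Add(5, Mul(I, Pow(15, Rational(1, 2))), -42)) = Add(20008, Add(-37, Mul(I, Pow(15, Rational(1, 2))))) = Add(19971, Mul(I, Pow(15, Rational(1, 2))))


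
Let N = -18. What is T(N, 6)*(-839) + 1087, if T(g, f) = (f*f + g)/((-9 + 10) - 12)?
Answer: 27059/11 ≈ 2459.9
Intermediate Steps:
T(g, f) = -g/11 - f²/11 (T(g, f) = (f² + g)/(1 - 12) = (g + f²)/(-11) = (g + f²)*(-1/11) = -g/11 - f²/11)
T(N, 6)*(-839) + 1087 = (-1/11*(-18) - 1/11*6²)*(-839) + 1087 = (18/11 - 1/11*36)*(-839) + 1087 = (18/11 - 36/11)*(-839) + 1087 = -18/11*(-839) + 1087 = 15102/11 + 1087 = 27059/11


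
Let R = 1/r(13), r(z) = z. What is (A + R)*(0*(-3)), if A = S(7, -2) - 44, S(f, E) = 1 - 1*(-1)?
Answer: 0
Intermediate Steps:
R = 1/13 ≈ 0.076923
S(f, E) = 2 (S(f, E) = 1 + 1 = 2)
A = -42 (A = 2 - 44 = -42)
(A + R)*(0*(-3)) = (-42 + 1/13)*(0*(-3)) = -545/13*0 = 0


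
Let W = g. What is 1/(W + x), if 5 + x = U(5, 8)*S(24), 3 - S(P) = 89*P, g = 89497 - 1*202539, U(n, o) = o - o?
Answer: -1/113047 ≈ -8.8459e-6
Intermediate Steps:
U(n, o) = 0
g = -113042 (g = 89497 - 202539 = -113042)
S(P) = 3 - 89*P
x = -5 (x = -5 + 0*(3 - 89*24) = -5 + 0*(3 - 2136) = -5 + 0*(-2133) = -5 + 0 = -5)
W = -113042
1/(W + x) = 1/(-113042 - 5) = 1/(-113047) = -1/113047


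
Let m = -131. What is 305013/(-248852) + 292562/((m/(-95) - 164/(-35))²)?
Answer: 32191070340352243/4047599927828 ≈ 7953.1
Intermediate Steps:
305013/(-248852) + 292562/((m/(-95) - 164/(-35))²) = 305013/(-248852) + 292562/((-131/(-95) - 164/(-35))²) = 305013*(-1/248852) + 292562/((-131*(-1/95) - 164*(-1/35))²) = -305013/248852 + 292562/((131/95 + 164/35)²) = -305013/248852 + 292562/((4033/665)²) = -305013/248852 + 292562/(16265089/442225) = -305013/248852 + 292562*(442225/16265089) = -305013/248852 + 129378230450/16265089 = 32191070340352243/4047599927828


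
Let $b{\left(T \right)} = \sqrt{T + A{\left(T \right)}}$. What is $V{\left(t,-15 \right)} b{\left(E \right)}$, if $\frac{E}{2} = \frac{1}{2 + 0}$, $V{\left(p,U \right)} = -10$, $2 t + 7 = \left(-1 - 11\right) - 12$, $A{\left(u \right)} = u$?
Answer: $- 10 \sqrt{2} \approx -14.142$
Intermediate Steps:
$t = - \frac{31}{2}$ ($t = - \frac{7}{2} + \frac{\left(-1 - 11\right) - 12}{2} = - \frac{7}{2} + \frac{-12 - 12}{2} = - \frac{7}{2} + \frac{1}{2} \left(-24\right) = - \frac{7}{2} - 12 = - \frac{31}{2} \approx -15.5$)
$E = 1$ ($E = \frac{2}{2 + 0} = \frac{2}{2} = 2 \cdot \frac{1}{2} = 1$)
$b{\left(T \right)} = \sqrt{2} \sqrt{T}$ ($b{\left(T \right)} = \sqrt{T + T} = \sqrt{2 T} = \sqrt{2} \sqrt{T}$)
$V{\left(t,-15 \right)} b{\left(E \right)} = - 10 \sqrt{2} \sqrt{1} = - 10 \sqrt{2} \cdot 1 = - 10 \sqrt{2}$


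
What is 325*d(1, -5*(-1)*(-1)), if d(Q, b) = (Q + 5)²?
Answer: 11700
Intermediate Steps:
d(Q, b) = (5 + Q)²
325*d(1, -5*(-1)*(-1)) = 325*(5 + 1)² = 325*6² = 325*36 = 11700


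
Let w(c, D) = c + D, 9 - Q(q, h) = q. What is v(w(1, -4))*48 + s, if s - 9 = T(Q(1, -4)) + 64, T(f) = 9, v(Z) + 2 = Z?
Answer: -158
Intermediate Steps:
Q(q, h) = 9 - q
w(c, D) = D + c
v(Z) = -2 + Z
s = 82 (s = 9 + (9 + 64) = 9 + 73 = 82)
v(w(1, -4))*48 + s = (-2 + (-4 + 1))*48 + 82 = (-2 - 3)*48 + 82 = -5*48 + 82 = -240 + 82 = -158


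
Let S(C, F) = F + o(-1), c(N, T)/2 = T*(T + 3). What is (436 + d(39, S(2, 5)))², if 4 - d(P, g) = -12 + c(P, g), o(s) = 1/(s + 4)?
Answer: 10679824/81 ≈ 1.3185e+5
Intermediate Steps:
o(s) = 1/(4 + s)
c(N, T) = 2*T*(3 + T) (c(N, T) = 2*(T*(T + 3)) = 2*(T*(3 + T)) = 2*T*(3 + T))
S(C, F) = ⅓ + F (S(C, F) = F + 1/(4 - 1) = F + 1/3 = F + ⅓ = ⅓ + F)
d(P, g) = 16 - 2*g*(3 + g) (d(P, g) = 4 - (-12 + 2*g*(3 + g)) = 4 + (12 - 2*g*(3 + g)) = 16 - 2*g*(3 + g))
(436 + d(39, S(2, 5)))² = (436 + (16 - 2*(⅓ + 5)*(3 + (⅓ + 5))))² = (436 + (16 - 2*16/3*(3 + 16/3)))² = (436 + (16 - 2*16/3*25/3))² = (436 + (16 - 800/9))² = (436 - 656/9)² = (3268/9)² = 10679824/81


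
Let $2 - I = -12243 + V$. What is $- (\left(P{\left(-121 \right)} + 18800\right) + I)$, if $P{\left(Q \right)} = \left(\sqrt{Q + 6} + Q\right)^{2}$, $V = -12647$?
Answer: $-58218 + 242 i \sqrt{115} \approx -58218.0 + 2595.2 i$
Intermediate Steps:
$I = 24892$ ($I = 2 - \left(-12243 - 12647\right) = 2 - -24890 = 2 + 24890 = 24892$)
$P{\left(Q \right)} = \left(Q + \sqrt{6 + Q}\right)^{2}$ ($P{\left(Q \right)} = \left(\sqrt{6 + Q} + Q\right)^{2} = \left(Q + \sqrt{6 + Q}\right)^{2}$)
$- (\left(P{\left(-121 \right)} + 18800\right) + I) = - (\left(\left(-121 + \sqrt{6 - 121}\right)^{2} + 18800\right) + 24892) = - (\left(\left(-121 + \sqrt{-115}\right)^{2} + 18800\right) + 24892) = - (\left(\left(-121 + i \sqrt{115}\right)^{2} + 18800\right) + 24892) = - (\left(18800 + \left(-121 + i \sqrt{115}\right)^{2}\right) + 24892) = - (43692 + \left(-121 + i \sqrt{115}\right)^{2}) = -43692 - \left(-121 + i \sqrt{115}\right)^{2}$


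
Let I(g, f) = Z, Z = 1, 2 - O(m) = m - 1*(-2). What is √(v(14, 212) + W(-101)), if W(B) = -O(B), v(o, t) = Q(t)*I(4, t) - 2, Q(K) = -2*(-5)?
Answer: I*√93 ≈ 9.6436*I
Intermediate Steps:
O(m) = -m (O(m) = 2 - (m - 1*(-2)) = 2 - (m + 2) = 2 - (2 + m) = 2 + (-2 - m) = -m)
I(g, f) = 1
Q(K) = 10
v(o, t) = 8 (v(o, t) = 10*1 - 2 = 10 - 2 = 8)
W(B) = B (W(B) = -(-1)*B = B)
√(v(14, 212) + W(-101)) = √(8 - 101) = √(-93) = I*√93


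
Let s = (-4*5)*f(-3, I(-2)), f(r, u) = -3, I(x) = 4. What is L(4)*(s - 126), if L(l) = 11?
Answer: -726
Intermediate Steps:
s = 60 (s = -4*5*(-3) = -20*(-3) = 60)
L(4)*(s - 126) = 11*(60 - 126) = 11*(-66) = -726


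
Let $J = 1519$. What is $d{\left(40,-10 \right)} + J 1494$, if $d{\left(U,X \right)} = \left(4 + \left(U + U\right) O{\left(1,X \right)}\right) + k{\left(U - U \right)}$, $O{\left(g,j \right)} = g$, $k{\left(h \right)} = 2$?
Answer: $2269472$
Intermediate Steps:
$d{\left(U,X \right)} = 6 + 2 U$ ($d{\left(U,X \right)} = \left(4 + \left(U + U\right) 1\right) + 2 = \left(4 + 2 U 1\right) + 2 = \left(4 + 2 U\right) + 2 = 6 + 2 U$)
$d{\left(40,-10 \right)} + J 1494 = \left(6 + 2 \cdot 40\right) + 1519 \cdot 1494 = \left(6 + 80\right) + 2269386 = 86 + 2269386 = 2269472$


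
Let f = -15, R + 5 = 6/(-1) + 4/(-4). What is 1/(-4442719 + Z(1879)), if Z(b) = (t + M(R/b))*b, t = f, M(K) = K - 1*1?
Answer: -1/4472795 ≈ -2.2357e-7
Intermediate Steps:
R = -12 (R = -5 + (6/(-1) + 4/(-4)) = -5 + (6*(-1) + 4*(-1/4)) = -5 + (-6 - 1) = -5 - 7 = -12)
M(K) = -1 + K (M(K) = K - 1 = -1 + K)
t = -15
Z(b) = b*(-16 - 12/b) (Z(b) = (-15 + (-1 - 12/b))*b = (-16 - 12/b)*b = b*(-16 - 12/b))
1/(-4442719 + Z(1879)) = 1/(-4442719 + (-12 - 16*1879)) = 1/(-4442719 + (-12 - 30064)) = 1/(-4442719 - 30076) = 1/(-4472795) = -1/4472795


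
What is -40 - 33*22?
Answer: -766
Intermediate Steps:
-40 - 33*22 = -40 - 726 = -766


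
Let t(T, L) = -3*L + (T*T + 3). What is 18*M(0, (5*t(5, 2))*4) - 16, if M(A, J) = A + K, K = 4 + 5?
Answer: 146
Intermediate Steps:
K = 9
t(T, L) = 3 + T² - 3*L (t(T, L) = -3*L + (T² + 3) = -3*L + (3 + T²) = 3 + T² - 3*L)
M(A, J) = 9 + A (M(A, J) = A + 9 = 9 + A)
18*M(0, (5*t(5, 2))*4) - 16 = 18*(9 + 0) - 16 = 18*9 - 16 = 162 - 16 = 146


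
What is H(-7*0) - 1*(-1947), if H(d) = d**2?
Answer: 1947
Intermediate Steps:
H(-7*0) - 1*(-1947) = (-7*0)**2 - 1*(-1947) = 0**2 + 1947 = 0 + 1947 = 1947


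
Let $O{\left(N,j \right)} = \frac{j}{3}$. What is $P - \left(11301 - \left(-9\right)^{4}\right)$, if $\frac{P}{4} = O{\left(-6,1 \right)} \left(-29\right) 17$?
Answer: $- \frac{16192}{3} \approx -5397.3$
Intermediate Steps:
$O{\left(N,j \right)} = \frac{j}{3}$ ($O{\left(N,j \right)} = j \frac{1}{3} = \frac{j}{3}$)
$P = - \frac{1972}{3}$ ($P = 4 \cdot \frac{1}{3} \cdot 1 \left(-29\right) 17 = 4 \cdot \frac{1}{3} \left(-29\right) 17 = 4 \left(\left(- \frac{29}{3}\right) 17\right) = 4 \left(- \frac{493}{3}\right) = - \frac{1972}{3} \approx -657.33$)
$P - \left(11301 - \left(-9\right)^{4}\right) = - \frac{1972}{3} - \left(11301 - \left(-9\right)^{4}\right) = - \frac{1972}{3} + \left(-11301 + 6561\right) = - \frac{1972}{3} - 4740 = - \frac{16192}{3}$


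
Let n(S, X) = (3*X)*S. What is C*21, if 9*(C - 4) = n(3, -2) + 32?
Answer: 350/3 ≈ 116.67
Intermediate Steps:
n(S, X) = 3*S*X
C = 50/9 (C = 4 + (3*3*(-2) + 32)/9 = 4 + (-18 + 32)/9 = 4 + (⅑)*14 = 4 + 14/9 = 50/9 ≈ 5.5556)
C*21 = (50/9)*21 = 350/3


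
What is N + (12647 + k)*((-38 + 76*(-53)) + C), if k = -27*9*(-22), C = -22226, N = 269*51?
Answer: -473058237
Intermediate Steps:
N = 13719
k = 5346 (k = -243*(-22) = 5346)
N + (12647 + k)*((-38 + 76*(-53)) + C) = 13719 + (12647 + 5346)*((-38 + 76*(-53)) - 22226) = 13719 + 17993*((-38 - 4028) - 22226) = 13719 + 17993*(-4066 - 22226) = 13719 + 17993*(-26292) = 13719 - 473071956 = -473058237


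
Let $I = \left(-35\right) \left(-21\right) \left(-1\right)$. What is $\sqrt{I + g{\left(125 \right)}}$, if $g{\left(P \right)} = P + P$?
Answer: $i \sqrt{485} \approx 22.023 i$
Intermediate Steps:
$g{\left(P \right)} = 2 P$
$I = -735$ ($I = 735 \left(-1\right) = -735$)
$\sqrt{I + g{\left(125 \right)}} = \sqrt{-735 + 2 \cdot 125} = \sqrt{-735 + 250} = \sqrt{-485} = i \sqrt{485}$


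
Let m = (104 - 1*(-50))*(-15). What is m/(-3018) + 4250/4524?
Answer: 1939745/1137786 ≈ 1.7048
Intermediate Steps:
m = -2310 (m = (104 + 50)*(-15) = 154*(-15) = -2310)
m/(-3018) + 4250/4524 = -2310/(-3018) + 4250/4524 = -2310*(-1/3018) + 4250*(1/4524) = 385/503 + 2125/2262 = 1939745/1137786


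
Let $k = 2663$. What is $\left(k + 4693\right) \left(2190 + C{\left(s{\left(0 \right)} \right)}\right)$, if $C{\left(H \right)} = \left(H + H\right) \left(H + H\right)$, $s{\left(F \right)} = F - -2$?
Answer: $16227336$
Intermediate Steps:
$s{\left(F \right)} = 2 + F$ ($s{\left(F \right)} = F + 2 = 2 + F$)
$C{\left(H \right)} = 4 H^{2}$ ($C{\left(H \right)} = 2 H 2 H = 4 H^{2}$)
$\left(k + 4693\right) \left(2190 + C{\left(s{\left(0 \right)} \right)}\right) = \left(2663 + 4693\right) \left(2190 + 4 \left(2 + 0\right)^{2}\right) = 7356 \left(2190 + 4 \cdot 2^{2}\right) = 7356 \left(2190 + 4 \cdot 4\right) = 7356 \left(2190 + 16\right) = 7356 \cdot 2206 = 16227336$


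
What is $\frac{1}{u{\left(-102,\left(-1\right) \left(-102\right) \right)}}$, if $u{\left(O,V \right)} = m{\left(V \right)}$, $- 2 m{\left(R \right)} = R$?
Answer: $- \frac{1}{51} \approx -0.019608$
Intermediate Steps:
$m{\left(R \right)} = - \frac{R}{2}$
$u{\left(O,V \right)} = - \frac{V}{2}$
$\frac{1}{u{\left(-102,\left(-1\right) \left(-102\right) \right)}} = \frac{1}{\left(- \frac{1}{2}\right) \left(\left(-1\right) \left(-102\right)\right)} = \frac{1}{\left(- \frac{1}{2}\right) 102} = \frac{1}{-51} = - \frac{1}{51}$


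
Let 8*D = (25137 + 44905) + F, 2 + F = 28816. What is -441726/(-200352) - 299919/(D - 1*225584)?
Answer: 25712880215/7120075984 ≈ 3.6113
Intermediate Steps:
F = 28814 (F = -2 + 28816 = 28814)
D = 12357 (D = ((25137 + 44905) + 28814)/8 = (70042 + 28814)/8 = (⅛)*98856 = 12357)
-441726/(-200352) - 299919/(D - 1*225584) = -441726/(-200352) - 299919/(12357 - 1*225584) = -441726*(-1/200352) - 299919/(12357 - 225584) = 73621/33392 - 299919/(-213227) = 73621/33392 - 299919*(-1/213227) = 73621/33392 + 299919/213227 = 25712880215/7120075984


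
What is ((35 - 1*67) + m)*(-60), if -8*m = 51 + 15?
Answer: 2415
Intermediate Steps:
m = -33/4 (m = -(51 + 15)/8 = -⅛*66 = -33/4 ≈ -8.2500)
((35 - 1*67) + m)*(-60) = ((35 - 1*67) - 33/4)*(-60) = ((35 - 67) - 33/4)*(-60) = (-32 - 33/4)*(-60) = -161/4*(-60) = 2415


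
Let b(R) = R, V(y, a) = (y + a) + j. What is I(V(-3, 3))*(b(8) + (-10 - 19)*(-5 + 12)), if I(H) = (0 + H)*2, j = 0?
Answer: 0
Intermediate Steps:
V(y, a) = a + y (V(y, a) = (y + a) + 0 = (a + y) + 0 = a + y)
I(H) = 2*H (I(H) = H*2 = 2*H)
I(V(-3, 3))*(b(8) + (-10 - 19)*(-5 + 12)) = (2*(3 - 3))*(8 + (-10 - 19)*(-5 + 12)) = (2*0)*(8 - 29*7) = 0*(8 - 203) = 0*(-195) = 0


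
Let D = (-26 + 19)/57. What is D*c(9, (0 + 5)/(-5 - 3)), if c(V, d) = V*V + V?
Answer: -210/19 ≈ -11.053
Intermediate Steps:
c(V, d) = V + V² (c(V, d) = V² + V = V + V²)
D = -7/57 (D = -7*1/57 = -7/57 ≈ -0.12281)
D*c(9, (0 + 5)/(-5 - 3)) = -21*(1 + 9)/19 = -21*10/19 = -7/57*90 = -210/19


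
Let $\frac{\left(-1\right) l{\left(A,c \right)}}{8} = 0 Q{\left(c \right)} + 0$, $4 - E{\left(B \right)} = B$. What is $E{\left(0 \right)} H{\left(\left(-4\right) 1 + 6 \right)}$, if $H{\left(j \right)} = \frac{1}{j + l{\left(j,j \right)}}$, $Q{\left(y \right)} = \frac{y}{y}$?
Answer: $2$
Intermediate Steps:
$Q{\left(y \right)} = 1$
$E{\left(B \right)} = 4 - B$
$l{\left(A,c \right)} = 0$ ($l{\left(A,c \right)} = - 8 \left(0 \cdot 1 + 0\right) = - 8 \left(0 + 0\right) = \left(-8\right) 0 = 0$)
$H{\left(j \right)} = \frac{1}{j}$ ($H{\left(j \right)} = \frac{1}{j + 0} = \frac{1}{j}$)
$E{\left(0 \right)} H{\left(\left(-4\right) 1 + 6 \right)} = \frac{4 - 0}{\left(-4\right) 1 + 6} = \frac{4 + 0}{-4 + 6} = \frac{4}{2} = 4 \cdot \frac{1}{2} = 2$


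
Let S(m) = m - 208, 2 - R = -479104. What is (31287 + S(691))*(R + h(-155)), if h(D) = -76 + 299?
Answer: 15228282330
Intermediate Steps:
R = 479106 (R = 2 - 1*(-479104) = 2 + 479104 = 479106)
h(D) = 223
S(m) = -208 + m
(31287 + S(691))*(R + h(-155)) = (31287 + (-208 + 691))*(479106 + 223) = (31287 + 483)*479329 = 31770*479329 = 15228282330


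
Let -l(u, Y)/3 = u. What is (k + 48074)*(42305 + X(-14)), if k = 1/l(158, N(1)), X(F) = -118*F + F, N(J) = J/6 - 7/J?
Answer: 1001332436725/474 ≈ 2.1125e+9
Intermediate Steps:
N(J) = -7/J + J/6 (N(J) = J*(⅙) - 7/J = J/6 - 7/J = -7/J + J/6)
l(u, Y) = -3*u
X(F) = -117*F
k = -1/474 (k = 1/(-3*158) = 1/(-474) = -1/474 ≈ -0.0021097)
(k + 48074)*(42305 + X(-14)) = (-1/474 + 48074)*(42305 - 117*(-14)) = 22787075*(42305 + 1638)/474 = (22787075/474)*43943 = 1001332436725/474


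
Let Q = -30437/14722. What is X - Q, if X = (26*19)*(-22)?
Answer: -159968259/14722 ≈ -10866.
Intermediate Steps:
X = -10868 (X = 494*(-22) = -10868)
Q = -30437/14722 (Q = -30437*1/14722 = -30437/14722 ≈ -2.0675)
X - Q = -10868 - 1*(-30437/14722) = -10868 + 30437/14722 = -159968259/14722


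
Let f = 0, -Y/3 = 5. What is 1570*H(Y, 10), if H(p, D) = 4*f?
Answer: 0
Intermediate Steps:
Y = -15 (Y = -3*5 = -15)
H(p, D) = 0 (H(p, D) = 4*0 = 0)
1570*H(Y, 10) = 1570*0 = 0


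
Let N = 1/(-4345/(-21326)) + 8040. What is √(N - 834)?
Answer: 2*√34033728905/4345 ≈ 84.917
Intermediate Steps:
N = 34955126/4345 (N = 1/(-4345*(-1/21326)) + 8040 = 1/(4345/21326) + 8040 = 21326/4345 + 8040 = 34955126/4345 ≈ 8044.9)
√(N - 834) = √(34955126/4345 - 834) = √(31331396/4345) = 2*√34033728905/4345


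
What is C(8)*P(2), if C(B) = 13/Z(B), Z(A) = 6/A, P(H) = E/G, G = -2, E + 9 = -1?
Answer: 260/3 ≈ 86.667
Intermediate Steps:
E = -10 (E = -9 - 1 = -10)
P(H) = 5 (P(H) = -10/(-2) = -10*(-½) = 5)
C(B) = 13*B/6 (C(B) = 13/((6/B)) = 13*(B/6) = 13*B/6)
C(8)*P(2) = ((13/6)*8)*5 = (52/3)*5 = 260/3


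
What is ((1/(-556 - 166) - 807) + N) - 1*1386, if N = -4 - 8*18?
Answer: -1690203/722 ≈ -2341.0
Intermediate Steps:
N = -148 (N = -4 - 144 = -148)
((1/(-556 - 166) - 807) + N) - 1*1386 = ((1/(-556 - 166) - 807) - 148) - 1*1386 = ((1/(-722) - 807) - 148) - 1386 = ((-1/722 - 807) - 148) - 1386 = (-582655/722 - 148) - 1386 = -689511/722 - 1386 = -1690203/722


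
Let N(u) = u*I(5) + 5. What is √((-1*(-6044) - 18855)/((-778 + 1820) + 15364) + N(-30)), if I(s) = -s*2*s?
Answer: √404870860914/16406 ≈ 38.784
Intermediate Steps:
I(s) = -2*s² (I(s) = -2*s*s = -2*s²)
N(u) = 5 - 50*u (N(u) = u*(-2*5²) + 5 = u*(-2*25) + 5 = u*(-50) + 5 = -50*u + 5 = 5 - 50*u)
√((-1*(-6044) - 18855)/((-778 + 1820) + 15364) + N(-30)) = √((-1*(-6044) - 18855)/((-778 + 1820) + 15364) + (5 - 50*(-30))) = √((6044 - 18855)/(1042 + 15364) + (5 + 1500)) = √(-12811/16406 + 1505) = √(24678219/16406) = √404870860914/16406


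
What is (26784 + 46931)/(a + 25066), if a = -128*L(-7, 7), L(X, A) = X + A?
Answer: 73715/25066 ≈ 2.9408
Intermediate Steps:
L(X, A) = A + X
a = 0 (a = -128*(7 - 7) = -128*0 = 0)
(26784 + 46931)/(a + 25066) = (26784 + 46931)/(0 + 25066) = 73715/25066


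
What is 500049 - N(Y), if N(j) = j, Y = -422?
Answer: 500471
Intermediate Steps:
500049 - N(Y) = 500049 - 1*(-422) = 500049 + 422 = 500471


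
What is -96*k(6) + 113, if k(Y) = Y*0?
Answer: 113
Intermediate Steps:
k(Y) = 0
-96*k(6) + 113 = -96*0 + 113 = 0 + 113 = 113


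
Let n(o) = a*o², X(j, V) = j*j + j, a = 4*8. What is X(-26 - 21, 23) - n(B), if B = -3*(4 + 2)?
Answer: -8206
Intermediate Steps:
B = -18 (B = -3*6 = -18)
a = 32
X(j, V) = j + j² (X(j, V) = j² + j = j + j²)
n(o) = 32*o²
X(-26 - 21, 23) - n(B) = (-26 - 21)*(1 + (-26 - 21)) - 32*(-18)² = -47*(1 - 47) - 32*324 = -47*(-46) - 1*10368 = 2162 - 10368 = -8206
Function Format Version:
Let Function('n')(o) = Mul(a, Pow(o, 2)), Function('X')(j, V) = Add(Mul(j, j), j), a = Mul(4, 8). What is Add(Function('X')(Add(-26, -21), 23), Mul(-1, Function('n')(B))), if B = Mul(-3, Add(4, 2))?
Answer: -8206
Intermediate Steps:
B = -18 (B = Mul(-3, 6) = -18)
a = 32
Function('X')(j, V) = Add(j, Pow(j, 2)) (Function('X')(j, V) = Add(Pow(j, 2), j) = Add(j, Pow(j, 2)))
Function('n')(o) = Mul(32, Pow(o, 2))
Add(Function('X')(Add(-26, -21), 23), Mul(-1, Function('n')(B))) = Add(Mul(Add(-26, -21), Add(1, Add(-26, -21))), Mul(-1, Mul(32, Pow(-18, 2)))) = Add(Mul(-47, Add(1, -47)), Mul(-1, Mul(32, 324))) = Add(Mul(-47, -46), Mul(-1, 10368)) = Add(2162, -10368) = -8206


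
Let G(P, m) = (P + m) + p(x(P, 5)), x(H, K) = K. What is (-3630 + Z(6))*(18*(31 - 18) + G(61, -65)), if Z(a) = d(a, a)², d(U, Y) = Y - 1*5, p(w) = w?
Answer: -852815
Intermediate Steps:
d(U, Y) = -5 + Y (d(U, Y) = Y - 5 = -5 + Y)
G(P, m) = 5 + P + m (G(P, m) = (P + m) + 5 = 5 + P + m)
Z(a) = (-5 + a)²
(-3630 + Z(6))*(18*(31 - 18) + G(61, -65)) = (-3630 + (-5 + 6)²)*(18*(31 - 18) + (5 + 61 - 65)) = (-3630 + 1²)*(18*13 + 1) = (-3630 + 1)*(234 + 1) = -3629*235 = -852815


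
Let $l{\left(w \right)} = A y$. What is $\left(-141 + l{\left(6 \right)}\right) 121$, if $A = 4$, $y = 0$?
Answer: $-17061$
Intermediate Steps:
$l{\left(w \right)} = 0$ ($l{\left(w \right)} = 4 \cdot 0 = 0$)
$\left(-141 + l{\left(6 \right)}\right) 121 = \left(-141 + 0\right) 121 = \left(-141\right) 121 = -17061$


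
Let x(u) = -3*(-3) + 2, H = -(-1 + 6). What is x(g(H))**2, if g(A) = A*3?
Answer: 121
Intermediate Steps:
H = -5 (H = -1*5 = -5)
g(A) = 3*A
x(u) = 11 (x(u) = 9 + 2 = 11)
x(g(H))**2 = 11**2 = 121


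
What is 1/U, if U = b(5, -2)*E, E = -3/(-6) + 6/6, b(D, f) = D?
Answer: 2/15 ≈ 0.13333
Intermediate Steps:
E = 3/2 (E = -3*(-⅙) + 6*(⅙) = ½ + 1 = 3/2 ≈ 1.5000)
U = 15/2 (U = 5*(3/2) = 15/2 ≈ 7.5000)
1/U = 1/(15/2) = 2/15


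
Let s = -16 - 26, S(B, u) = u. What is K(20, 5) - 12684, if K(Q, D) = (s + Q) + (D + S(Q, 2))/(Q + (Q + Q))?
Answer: -762353/60 ≈ -12706.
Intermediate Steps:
s = -42
K(Q, D) = -42 + Q + (2 + D)/(3*Q) (K(Q, D) = (-42 + Q) + (D + 2)/(Q + (Q + Q)) = (-42 + Q) + (2 + D)/(Q + 2*Q) = (-42 + Q) + (2 + D)/((3*Q)) = (-42 + Q) + (2 + D)*(1/(3*Q)) = (-42 + Q) + (2 + D)/(3*Q) = -42 + Q + (2 + D)/(3*Q))
K(20, 5) - 12684 = (⅓)*(2 + 5 + 3*20*(-42 + 20))/20 - 12684 = (⅓)*(1/20)*(2 + 5 + 3*20*(-22)) - 12684 = (⅓)*(1/20)*(2 + 5 - 1320) - 12684 = (⅓)*(1/20)*(-1313) - 12684 = -1313/60 - 12684 = -762353/60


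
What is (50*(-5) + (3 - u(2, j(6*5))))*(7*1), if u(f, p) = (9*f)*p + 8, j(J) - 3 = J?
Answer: -5943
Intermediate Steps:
j(J) = 3 + J
u(f, p) = 8 + 9*f*p (u(f, p) = 9*f*p + 8 = 8 + 9*f*p)
(50*(-5) + (3 - u(2, j(6*5))))*(7*1) = (50*(-5) + (3 - (8 + 9*2*(3 + 6*5))))*(7*1) = (-250 + (3 - (8 + 9*2*(3 + 30))))*7 = (-250 + (3 - (8 + 9*2*33)))*7 = (-250 + (3 - (8 + 594)))*7 = (-250 + (3 - 1*602))*7 = (-250 + (3 - 602))*7 = (-250 - 599)*7 = -849*7 = -5943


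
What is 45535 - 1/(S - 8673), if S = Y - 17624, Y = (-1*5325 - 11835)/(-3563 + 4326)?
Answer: 914423443248/20081771 ≈ 45535.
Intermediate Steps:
Y = -17160/763 (Y = (-5325 - 11835)/763 = -17160*1/763 = -17160/763 ≈ -22.490)
S = -13464272/763 (S = -17160/763 - 17624 = -13464272/763 ≈ -17647.)
45535 - 1/(S - 8673) = 45535 - 1/(-13464272/763 - 8673) = 45535 - 1/(-20081771/763) = 45535 - 1*(-763/20081771) = 45535 + 763/20081771 = 914423443248/20081771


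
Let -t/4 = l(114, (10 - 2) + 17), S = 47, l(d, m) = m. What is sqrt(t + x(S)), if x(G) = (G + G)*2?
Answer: 2*sqrt(22) ≈ 9.3808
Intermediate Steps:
x(G) = 4*G (x(G) = (2*G)*2 = 4*G)
t = -100 (t = -4*((10 - 2) + 17) = -4*(8 + 17) = -4*25 = -100)
sqrt(t + x(S)) = sqrt(-100 + 4*47) = sqrt(-100 + 188) = sqrt(88) = 2*sqrt(22)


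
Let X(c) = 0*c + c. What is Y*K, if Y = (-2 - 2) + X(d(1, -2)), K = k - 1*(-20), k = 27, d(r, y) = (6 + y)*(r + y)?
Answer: -376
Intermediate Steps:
K = 47 (K = 27 - 1*(-20) = 27 + 20 = 47)
X(c) = c (X(c) = 0 + c = c)
Y = -8 (Y = (-2 - 2) + ((-2)**2 + 6*1 + 6*(-2) + 1*(-2)) = -4 + (4 + 6 - 12 - 2) = -4 - 4 = -8)
Y*K = -8*47 = -376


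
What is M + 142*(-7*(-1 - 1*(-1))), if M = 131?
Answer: 131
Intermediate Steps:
M + 142*(-7*(-1 - 1*(-1))) = 131 + 142*(-7*(-1 - 1*(-1))) = 131 + 142*(-7*(-1 + 1)) = 131 + 142*(-7*0) = 131 + 142*0 = 131 + 0 = 131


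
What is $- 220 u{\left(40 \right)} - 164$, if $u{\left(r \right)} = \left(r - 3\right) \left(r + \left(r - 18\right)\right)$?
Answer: $-504844$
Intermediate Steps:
$u{\left(r \right)} = \left(-18 + 2 r\right) \left(-3 + r\right)$ ($u{\left(r \right)} = \left(-3 + r\right) \left(r + \left(-18 + r\right)\right) = \left(-3 + r\right) \left(-18 + 2 r\right) = \left(-18 + 2 r\right) \left(-3 + r\right)$)
$- 220 u{\left(40 \right)} - 164 = - 220 \left(54 - 960 + 2 \cdot 40^{2}\right) - 164 = - 220 \left(54 - 960 + 2 \cdot 1600\right) - 164 = - 220 \left(54 - 960 + 3200\right) - 164 = \left(-220\right) 2294 - 164 = -504680 - 164 = -504844$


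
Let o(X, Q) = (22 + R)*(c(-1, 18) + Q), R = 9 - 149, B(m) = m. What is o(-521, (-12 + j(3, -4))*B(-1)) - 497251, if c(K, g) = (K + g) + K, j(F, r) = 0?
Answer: -500555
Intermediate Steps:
c(K, g) = g + 2*K
R = -140
o(X, Q) = -1888 - 118*Q (o(X, Q) = (22 - 140)*((18 + 2*(-1)) + Q) = -118*((18 - 2) + Q) = -118*(16 + Q) = -1888 - 118*Q)
o(-521, (-12 + j(3, -4))*B(-1)) - 497251 = (-1888 - 118*(-12 + 0)*(-1)) - 497251 = (-1888 - (-1416)*(-1)) - 497251 = (-1888 - 118*12) - 497251 = (-1888 - 1416) - 497251 = -3304 - 497251 = -500555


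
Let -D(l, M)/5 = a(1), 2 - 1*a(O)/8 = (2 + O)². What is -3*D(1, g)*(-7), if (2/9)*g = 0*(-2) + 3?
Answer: 5880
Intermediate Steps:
g = 27/2 (g = 9*(0*(-2) + 3)/2 = 9*(0 + 3)/2 = (9/2)*3 = 27/2 ≈ 13.500)
a(O) = 16 - 8*(2 + O)²
D(l, M) = 280 (D(l, M) = -5*(16 - 8*(2 + 1)²) = -5*(16 - 8*3²) = -5*(16 - 8*9) = -5*(16 - 72) = -5*(-56) = 280)
-3*D(1, g)*(-7) = -3*280*(-7) = -840*(-7) = 5880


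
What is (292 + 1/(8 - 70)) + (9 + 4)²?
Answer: 28581/62 ≈ 460.98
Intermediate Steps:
(292 + 1/(8 - 70)) + (9 + 4)² = (292 + 1/(-62)) + 13² = (292 - 1/62) + 169 = 18103/62 + 169 = 28581/62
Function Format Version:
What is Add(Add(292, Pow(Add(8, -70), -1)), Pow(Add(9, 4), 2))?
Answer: Rational(28581, 62) ≈ 460.98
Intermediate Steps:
Add(Add(292, Pow(Add(8, -70), -1)), Pow(Add(9, 4), 2)) = Add(Add(292, Pow(-62, -1)), Pow(13, 2)) = Add(Add(292, Rational(-1, 62)), 169) = Add(Rational(18103, 62), 169) = Rational(28581, 62)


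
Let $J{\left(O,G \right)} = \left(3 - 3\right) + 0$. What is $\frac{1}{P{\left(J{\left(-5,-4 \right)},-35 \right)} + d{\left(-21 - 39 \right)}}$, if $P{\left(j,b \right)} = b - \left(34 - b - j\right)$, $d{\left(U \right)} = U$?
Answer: $- \frac{1}{164} \approx -0.0060976$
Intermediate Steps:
$J{\left(O,G \right)} = 0$ ($J{\left(O,G \right)} = 0 + 0 = 0$)
$P{\left(j,b \right)} = -34 + j + 2 b$ ($P{\left(j,b \right)} = b - \left(34 - b - j\right) = b + \left(-34 + b + j\right) = -34 + j + 2 b$)
$\frac{1}{P{\left(J{\left(-5,-4 \right)},-35 \right)} + d{\left(-21 - 39 \right)}} = \frac{1}{\left(-34 + 0 + 2 \left(-35\right)\right) - 60} = \frac{1}{\left(-34 + 0 - 70\right) - 60} = \frac{1}{-104 - 60} = \frac{1}{-164} = - \frac{1}{164}$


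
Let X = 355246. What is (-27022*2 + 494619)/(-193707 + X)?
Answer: 440575/161539 ≈ 2.7274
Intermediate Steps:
(-27022*2 + 494619)/(-193707 + X) = (-27022*2 + 494619)/(-193707 + 355246) = (-54044 + 494619)/161539 = 440575*(1/161539) = 440575/161539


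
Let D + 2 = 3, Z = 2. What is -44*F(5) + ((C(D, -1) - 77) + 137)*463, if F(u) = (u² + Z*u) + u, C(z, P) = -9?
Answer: 21853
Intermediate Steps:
D = 1 (D = -2 + 3 = 1)
F(u) = u² + 3*u (F(u) = (u² + 2*u) + u = u² + 3*u)
-44*F(5) + ((C(D, -1) - 77) + 137)*463 = -220*(3 + 5) + ((-9 - 77) + 137)*463 = -220*8 + (-86 + 137)*463 = -44*40 + 51*463 = -1760 + 23613 = 21853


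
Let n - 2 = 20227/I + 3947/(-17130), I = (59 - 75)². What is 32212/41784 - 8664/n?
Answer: -197016624159253/1850240636274 ≈ -106.48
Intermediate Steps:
I = 256 (I = (-16)² = 256)
n = 177124319/2192640 (n = 2 + (20227/256 + 3947/(-17130)) = 2 + (20227*(1/256) + 3947*(-1/17130)) = 2 + (20227/256 - 3947/17130) = 2 + 172739039/2192640 = 177124319/2192640 ≈ 80.781)
32212/41784 - 8664/n = 32212/41784 - 8664/177124319/2192640 = 32212*(1/41784) - 8664*2192640/177124319 = 8053/10446 - 18997032960/177124319 = -197016624159253/1850240636274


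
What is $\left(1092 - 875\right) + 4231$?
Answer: $4448$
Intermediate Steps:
$\left(1092 - 875\right) + 4231 = 217 + 4231 = 4448$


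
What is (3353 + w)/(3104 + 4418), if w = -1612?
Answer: 1741/7522 ≈ 0.23145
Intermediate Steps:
(3353 + w)/(3104 + 4418) = (3353 - 1612)/(3104 + 4418) = 1741/7522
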